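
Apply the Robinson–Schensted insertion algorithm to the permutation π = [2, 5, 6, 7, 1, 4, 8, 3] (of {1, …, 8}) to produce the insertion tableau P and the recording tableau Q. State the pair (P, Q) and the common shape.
P = [1, 3, 6, 7, 8] / [2, 4] / [5];  Q = [1, 2, 3, 4, 7] / [5, 6] / [8];  common shape = (5, 2, 1)

Row-insert the values π_1, π_2, … into P one at a time, bumping the leftmost entry strictly greater than the inserted value down to the next row. The recording tableau Q records, in position (i, j), the step at which that cell was added to P.
  Insert 2 (step 1): P = [2];  Q = [1]
  Insert 5 (step 2): P = [2, 5];  Q = [1, 2]
  Insert 6 (step 3): P = [2, 5, 6];  Q = [1, 2, 3]
  Insert 7 (step 4): P = [2, 5, 6, 7];  Q = [1, 2, 3, 4]
  Insert 1 (step 5): P = [1, 5, 6, 7] / [2];  Q = [1, 2, 3, 4] / [5]
  Insert 4 (step 6): P = [1, 4, 6, 7] / [2, 5];  Q = [1, 2, 3, 4] / [5, 6]
  Insert 8 (step 7): P = [1, 4, 6, 7, 8] / [2, 5];  Q = [1, 2, 3, 4, 7] / [5, 6]
  Insert 3 (step 8): P = [1, 3, 6, 7, 8] / [2, 4] / [5];  Q = [1, 2, 3, 4, 7] / [5, 6] / [8]
Final shape: (5, 2, 1).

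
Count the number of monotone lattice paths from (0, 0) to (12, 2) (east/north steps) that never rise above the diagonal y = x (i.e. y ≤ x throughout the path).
Number of paths = 77

By the reflection principle (André's argument), the number of monotone paths to (12, 2) with n ≤ m that never go above y = x is C(14, 12) − C(14, 13) = 91 − 14 = 77.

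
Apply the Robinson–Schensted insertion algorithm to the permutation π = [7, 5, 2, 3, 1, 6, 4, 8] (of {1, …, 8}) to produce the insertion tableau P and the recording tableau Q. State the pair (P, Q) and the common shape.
P = [1, 3, 4, 8] / [2, 6] / [5] / [7];  Q = [1, 4, 6, 8] / [2, 7] / [3] / [5];  common shape = (4, 2, 1, 1)

Row-insert the values π_1, π_2, … into P one at a time, bumping the leftmost entry strictly greater than the inserted value down to the next row. The recording tableau Q records, in position (i, j), the step at which that cell was added to P.
  Insert 7 (step 1): P = [7];  Q = [1]
  Insert 5 (step 2): P = [5] / [7];  Q = [1] / [2]
  Insert 2 (step 3): P = [2] / [5] / [7];  Q = [1] / [2] / [3]
  Insert 3 (step 4): P = [2, 3] / [5] / [7];  Q = [1, 4] / [2] / [3]
  Insert 1 (step 5): P = [1, 3] / [2] / [5] / [7];  Q = [1, 4] / [2] / [3] / [5]
  Insert 6 (step 6): P = [1, 3, 6] / [2] / [5] / [7];  Q = [1, 4, 6] / [2] / [3] / [5]
  Insert 4 (step 7): P = [1, 3, 4] / [2, 6] / [5] / [7];  Q = [1, 4, 6] / [2, 7] / [3] / [5]
  Insert 8 (step 8): P = [1, 3, 4, 8] / [2, 6] / [5] / [7];  Q = [1, 4, 6, 8] / [2, 7] / [3] / [5]
Final shape: (4, 2, 1, 1).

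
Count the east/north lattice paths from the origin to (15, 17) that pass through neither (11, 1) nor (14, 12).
Number of paths = 507744588

Inclusion–exclusion. Total paths: C(32, 15) = 565722720. Through P₁: C(12, 11)·C(20, 4) = 58140. Through P₂: C(26, 14)·C(6, 1) = 57946200. Since P₁ is strictly southwest of P₂, a monotone path through both must visit P₁ then P₂; paths through both = C(12, 11)·C(14, 3)·C(6, 1) = 26208. Avoid both = 565722720 − 58140 − 57946200 + 26208 = 507744588.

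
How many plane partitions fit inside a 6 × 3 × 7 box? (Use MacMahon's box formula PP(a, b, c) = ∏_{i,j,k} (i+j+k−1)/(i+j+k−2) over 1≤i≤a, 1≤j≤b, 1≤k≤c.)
PP(6, 3, 7) = 131589315

Evaluate the triple product over i = 1..6, j = 1..3, k = 1..7. The factors are (2/1) · (3/2) · (4/3) · (5/4) · (6/5) · (7/6) · (8/7) · (3/2) · … (126 factors total). The numerators and denominators telescope so the product is an integer; carrying out the multiplication exactly gives PP(6, 3, 7) = 131589315.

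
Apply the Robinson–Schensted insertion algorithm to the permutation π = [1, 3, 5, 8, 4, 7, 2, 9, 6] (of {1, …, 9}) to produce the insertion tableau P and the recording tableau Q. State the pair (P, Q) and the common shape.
P = [1, 2, 4, 6, 9] / [3, 7] / [5, 8];  Q = [1, 2, 3, 4, 8] / [5, 6] / [7, 9];  common shape = (5, 2, 2)

Row-insert the values π_1, π_2, … into P one at a time, bumping the leftmost entry strictly greater than the inserted value down to the next row. The recording tableau Q records, in position (i, j), the step at which that cell was added to P.
  Insert 1 (step 1): P = [1];  Q = [1]
  Insert 3 (step 2): P = [1, 3];  Q = [1, 2]
  Insert 5 (step 3): P = [1, 3, 5];  Q = [1, 2, 3]
  Insert 8 (step 4): P = [1, 3, 5, 8];  Q = [1, 2, 3, 4]
  Insert 4 (step 5): P = [1, 3, 4, 8] / [5];  Q = [1, 2, 3, 4] / [5]
  Insert 7 (step 6): P = [1, 3, 4, 7] / [5, 8];  Q = [1, 2, 3, 4] / [5, 6]
  Insert 2 (step 7): P = [1, 2, 4, 7] / [3, 8] / [5];  Q = [1, 2, 3, 4] / [5, 6] / [7]
  Insert 9 (step 8): P = [1, 2, 4, 7, 9] / [3, 8] / [5];  Q = [1, 2, 3, 4, 8] / [5, 6] / [7]
  Insert 6 (step 9): P = [1, 2, 4, 6, 9] / [3, 7] / [5, 8];  Q = [1, 2, 3, 4, 8] / [5, 6] / [7, 9]
Final shape: (5, 2, 2).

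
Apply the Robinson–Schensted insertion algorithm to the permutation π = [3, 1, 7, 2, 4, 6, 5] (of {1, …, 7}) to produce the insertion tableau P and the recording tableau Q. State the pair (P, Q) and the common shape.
P = [1, 2, 4, 5] / [3, 6] / [7];  Q = [1, 3, 5, 6] / [2, 4] / [7];  common shape = (4, 2, 1)

Row-insert the values π_1, π_2, … into P one at a time, bumping the leftmost entry strictly greater than the inserted value down to the next row. The recording tableau Q records, in position (i, j), the step at which that cell was added to P.
  Insert 3 (step 1): P = [3];  Q = [1]
  Insert 1 (step 2): P = [1] / [3];  Q = [1] / [2]
  Insert 7 (step 3): P = [1, 7] / [3];  Q = [1, 3] / [2]
  Insert 2 (step 4): P = [1, 2] / [3, 7];  Q = [1, 3] / [2, 4]
  Insert 4 (step 5): P = [1, 2, 4] / [3, 7];  Q = [1, 3, 5] / [2, 4]
  Insert 6 (step 6): P = [1, 2, 4, 6] / [3, 7];  Q = [1, 3, 5, 6] / [2, 4]
  Insert 5 (step 7): P = [1, 2, 4, 5] / [3, 6] / [7];  Q = [1, 3, 5, 6] / [2, 4] / [7]
Final shape: (4, 2, 1).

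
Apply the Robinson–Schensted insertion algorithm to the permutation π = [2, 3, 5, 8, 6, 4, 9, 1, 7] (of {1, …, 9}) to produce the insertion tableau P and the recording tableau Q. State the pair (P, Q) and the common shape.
P = [1, 3, 4, 6, 7] / [2, 9] / [5] / [8];  Q = [1, 2, 3, 4, 7] / [5, 9] / [6] / [8];  common shape = (5, 2, 1, 1)

Row-insert the values π_1, π_2, … into P one at a time, bumping the leftmost entry strictly greater than the inserted value down to the next row. The recording tableau Q records, in position (i, j), the step at which that cell was added to P.
  Insert 2 (step 1): P = [2];  Q = [1]
  Insert 3 (step 2): P = [2, 3];  Q = [1, 2]
  Insert 5 (step 3): P = [2, 3, 5];  Q = [1, 2, 3]
  Insert 8 (step 4): P = [2, 3, 5, 8];  Q = [1, 2, 3, 4]
  Insert 6 (step 5): P = [2, 3, 5, 6] / [8];  Q = [1, 2, 3, 4] / [5]
  Insert 4 (step 6): P = [2, 3, 4, 6] / [5] / [8];  Q = [1, 2, 3, 4] / [5] / [6]
  Insert 9 (step 7): P = [2, 3, 4, 6, 9] / [5] / [8];  Q = [1, 2, 3, 4, 7] / [5] / [6]
  Insert 1 (step 8): P = [1, 3, 4, 6, 9] / [2] / [5] / [8];  Q = [1, 2, 3, 4, 7] / [5] / [6] / [8]
  Insert 7 (step 9): P = [1, 3, 4, 6, 7] / [2, 9] / [5] / [8];  Q = [1, 2, 3, 4, 7] / [5, 9] / [6] / [8]
Final shape: (5, 2, 1, 1).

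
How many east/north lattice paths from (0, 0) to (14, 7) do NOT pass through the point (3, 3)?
Number of paths = 88980

Total paths from (0, 0) to (14, 7): C(21, 14) = 116280. Paths through (3, 3): (paths (0, 0) → (3, 3)) × (paths (3, 3) → (14, 7)) = C(6, 3) · C(15, 11) = 20 · 1365 = 27300. Avoidance count = 116280 − 27300 = 88980.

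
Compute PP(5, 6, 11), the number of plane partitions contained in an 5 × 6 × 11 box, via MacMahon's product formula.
PP(5, 6, 11) = 3792054662892288

Evaluate the triple product over i = 1..5, j = 1..6, k = 1..11. The factors are (2/1) · (3/2) · (4/3) · (5/4) · (6/5) · (7/6) · (8/7) · (9/8) · … (330 factors total). The numerators and denominators telescope so the product is an integer; carrying out the multiplication exactly gives PP(5, 6, 11) = 3792054662892288.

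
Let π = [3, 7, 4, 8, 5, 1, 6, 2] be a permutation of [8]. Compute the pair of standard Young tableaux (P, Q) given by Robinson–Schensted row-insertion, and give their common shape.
P = [1, 2, 5, 6] / [3, 4] / [7, 8];  Q = [1, 2, 4, 7] / [3, 5] / [6, 8];  common shape = (4, 2, 2)

Row-insert the values π_1, π_2, … into P one at a time, bumping the leftmost entry strictly greater than the inserted value down to the next row. The recording tableau Q records, in position (i, j), the step at which that cell was added to P.
  Insert 3 (step 1): P = [3];  Q = [1]
  Insert 7 (step 2): P = [3, 7];  Q = [1, 2]
  Insert 4 (step 3): P = [3, 4] / [7];  Q = [1, 2] / [3]
  Insert 8 (step 4): P = [3, 4, 8] / [7];  Q = [1, 2, 4] / [3]
  Insert 5 (step 5): P = [3, 4, 5] / [7, 8];  Q = [1, 2, 4] / [3, 5]
  Insert 1 (step 6): P = [1, 4, 5] / [3, 8] / [7];  Q = [1, 2, 4] / [3, 5] / [6]
  Insert 6 (step 7): P = [1, 4, 5, 6] / [3, 8] / [7];  Q = [1, 2, 4, 7] / [3, 5] / [6]
  Insert 2 (step 8): P = [1, 2, 5, 6] / [3, 4] / [7, 8];  Q = [1, 2, 4, 7] / [3, 5] / [6, 8]
Final shape: (4, 2, 2).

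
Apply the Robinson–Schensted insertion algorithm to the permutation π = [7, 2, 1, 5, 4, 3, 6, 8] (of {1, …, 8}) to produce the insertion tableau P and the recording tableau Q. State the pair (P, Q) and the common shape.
P = [1, 3, 6, 8] / [2, 4] / [5] / [7];  Q = [1, 4, 7, 8] / [2, 5] / [3] / [6];  common shape = (4, 2, 1, 1)

Row-insert the values π_1, π_2, … into P one at a time, bumping the leftmost entry strictly greater than the inserted value down to the next row. The recording tableau Q records, in position (i, j), the step at which that cell was added to P.
  Insert 7 (step 1): P = [7];  Q = [1]
  Insert 2 (step 2): P = [2] / [7];  Q = [1] / [2]
  Insert 1 (step 3): P = [1] / [2] / [7];  Q = [1] / [2] / [3]
  Insert 5 (step 4): P = [1, 5] / [2] / [7];  Q = [1, 4] / [2] / [3]
  Insert 4 (step 5): P = [1, 4] / [2, 5] / [7];  Q = [1, 4] / [2, 5] / [3]
  Insert 3 (step 6): P = [1, 3] / [2, 4] / [5] / [7];  Q = [1, 4] / [2, 5] / [3] / [6]
  Insert 6 (step 7): P = [1, 3, 6] / [2, 4] / [5] / [7];  Q = [1, 4, 7] / [2, 5] / [3] / [6]
  Insert 8 (step 8): P = [1, 3, 6, 8] / [2, 4] / [5] / [7];  Q = [1, 4, 7, 8] / [2, 5] / [3] / [6]
Final shape: (4, 2, 1, 1).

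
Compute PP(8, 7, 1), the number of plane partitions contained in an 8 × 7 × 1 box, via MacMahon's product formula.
PP(8, 7, 1) = 6435

Evaluate the triple product over i = 1..8, j = 1..7, k = 1..1. The factors are (2/1) · (3/2) · (4/3) · (5/4) · (6/5) · (7/6) · (8/7) · (3/2) · … (56 factors total). The numerators and denominators telescope so the product is an integer; carrying out the multiplication exactly gives PP(8, 7, 1) = 6435.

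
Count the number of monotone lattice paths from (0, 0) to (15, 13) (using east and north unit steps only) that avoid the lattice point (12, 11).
Number of paths = 23921380

Total paths from (0, 0) to (15, 13): C(28, 15) = 37442160. Paths through (12, 11): (paths (0, 0) → (12, 11)) × (paths (12, 11) → (15, 13)) = C(23, 12) · C(5, 3) = 1352078 · 10 = 13520780. Avoidance count = 37442160 − 13520780 = 23921380.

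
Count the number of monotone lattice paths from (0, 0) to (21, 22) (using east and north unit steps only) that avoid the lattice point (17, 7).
Number of paths = 1050707982756

Total paths from (0, 0) to (21, 22): C(43, 21) = 1052049481860. Paths through (17, 7): (paths (0, 0) → (17, 7)) × (paths (17, 7) → (21, 22)) = C(24, 17) · C(19, 4) = 346104 · 3876 = 1341499104. Avoidance count = 1052049481860 − 1341499104 = 1050707982756.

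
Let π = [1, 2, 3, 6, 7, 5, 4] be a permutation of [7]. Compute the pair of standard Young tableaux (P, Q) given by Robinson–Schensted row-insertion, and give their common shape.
P = [1, 2, 3, 4, 7] / [5] / [6];  Q = [1, 2, 3, 4, 5] / [6] / [7];  common shape = (5, 1, 1)

Row-insert the values π_1, π_2, … into P one at a time, bumping the leftmost entry strictly greater than the inserted value down to the next row. The recording tableau Q records, in position (i, j), the step at which that cell was added to P.
  Insert 1 (step 1): P = [1];  Q = [1]
  Insert 2 (step 2): P = [1, 2];  Q = [1, 2]
  Insert 3 (step 3): P = [1, 2, 3];  Q = [1, 2, 3]
  Insert 6 (step 4): P = [1, 2, 3, 6];  Q = [1, 2, 3, 4]
  Insert 7 (step 5): P = [1, 2, 3, 6, 7];  Q = [1, 2, 3, 4, 5]
  Insert 5 (step 6): P = [1, 2, 3, 5, 7] / [6];  Q = [1, 2, 3, 4, 5] / [6]
  Insert 4 (step 7): P = [1, 2, 3, 4, 7] / [5] / [6];  Q = [1, 2, 3, 4, 5] / [6] / [7]
Final shape: (5, 1, 1).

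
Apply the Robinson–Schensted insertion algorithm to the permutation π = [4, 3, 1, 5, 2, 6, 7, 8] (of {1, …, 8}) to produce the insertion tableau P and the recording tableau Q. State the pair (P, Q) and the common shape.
P = [1, 2, 6, 7, 8] / [3, 5] / [4];  Q = [1, 4, 6, 7, 8] / [2, 5] / [3];  common shape = (5, 2, 1)

Row-insert the values π_1, π_2, … into P one at a time, bumping the leftmost entry strictly greater than the inserted value down to the next row. The recording tableau Q records, in position (i, j), the step at which that cell was added to P.
  Insert 4 (step 1): P = [4];  Q = [1]
  Insert 3 (step 2): P = [3] / [4];  Q = [1] / [2]
  Insert 1 (step 3): P = [1] / [3] / [4];  Q = [1] / [2] / [3]
  Insert 5 (step 4): P = [1, 5] / [3] / [4];  Q = [1, 4] / [2] / [3]
  Insert 2 (step 5): P = [1, 2] / [3, 5] / [4];  Q = [1, 4] / [2, 5] / [3]
  Insert 6 (step 6): P = [1, 2, 6] / [3, 5] / [4];  Q = [1, 4, 6] / [2, 5] / [3]
  Insert 7 (step 7): P = [1, 2, 6, 7] / [3, 5] / [4];  Q = [1, 4, 6, 7] / [2, 5] / [3]
  Insert 8 (step 8): P = [1, 2, 6, 7, 8] / [3, 5] / [4];  Q = [1, 4, 6, 7, 8] / [2, 5] / [3]
Final shape: (5, 2, 1).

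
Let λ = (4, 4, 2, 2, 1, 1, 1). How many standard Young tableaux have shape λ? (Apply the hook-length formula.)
# SYT of shape (4, 4, 2, 2, 1, 1, 1) = 112112

Hook-length formula: f^λ = n! / Π hook(c), product over all cells c of the Young diagram. For λ = (4, 4, 2, 2, 1, 1, 1), n = 15 boxes. Hook lengths by row (left-to-right, top-to-bottom): [10, 6, 3, 2]; [9, 5, 2, 1]; [6, 2]; [5, 1]; [3]; [2]; [1]. Product of hooks = 11664000. So f^λ = 15! / 11664000 = 1307674368000 / 11664000 = 112112.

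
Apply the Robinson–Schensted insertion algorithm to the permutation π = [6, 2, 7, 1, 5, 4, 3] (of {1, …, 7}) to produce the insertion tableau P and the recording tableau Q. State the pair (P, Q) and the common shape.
P = [1, 3] / [2, 4] / [5, 7] / [6];  Q = [1, 3] / [2, 5] / [4, 6] / [7];  common shape = (2, 2, 2, 1)

Row-insert the values π_1, π_2, … into P one at a time, bumping the leftmost entry strictly greater than the inserted value down to the next row. The recording tableau Q records, in position (i, j), the step at which that cell was added to P.
  Insert 6 (step 1): P = [6];  Q = [1]
  Insert 2 (step 2): P = [2] / [6];  Q = [1] / [2]
  Insert 7 (step 3): P = [2, 7] / [6];  Q = [1, 3] / [2]
  Insert 1 (step 4): P = [1, 7] / [2] / [6];  Q = [1, 3] / [2] / [4]
  Insert 5 (step 5): P = [1, 5] / [2, 7] / [6];  Q = [1, 3] / [2, 5] / [4]
  Insert 4 (step 6): P = [1, 4] / [2, 5] / [6, 7];  Q = [1, 3] / [2, 5] / [4, 6]
  Insert 3 (step 7): P = [1, 3] / [2, 4] / [5, 7] / [6];  Q = [1, 3] / [2, 5] / [4, 6] / [7]
Final shape: (2, 2, 2, 1).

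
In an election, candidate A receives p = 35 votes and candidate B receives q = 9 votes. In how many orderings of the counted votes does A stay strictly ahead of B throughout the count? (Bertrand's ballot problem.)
Strict-lead orderings = 418913482

Total orderings of the 44 votes with 35 for A: C(44, 35) = 708930508. By the Bertrand ballot formula (Cycle Lemma / reflection principle), the number of orderings in which A is strictly ahead of B throughout is (p − q)/(p + q) · C(p + q, p) = (35 − 9)/(35 + 9) · 708930508 = 418913482.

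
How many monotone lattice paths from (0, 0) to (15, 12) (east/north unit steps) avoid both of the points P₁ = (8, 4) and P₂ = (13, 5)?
Number of paths = 13997007

Inclusion–exclusion. Total paths: C(27, 15) = 17383860. Through P₁: C(12, 8)·C(15, 7) = 3185325. Through P₂: C(18, 13)·C(9, 2) = 308448. Since P₁ is strictly southwest of P₂, a monotone path through both must visit P₁ then P₂; paths through both = C(12, 8)·C(6, 5)·C(9, 2) = 106920. Avoid both = 17383860 − 3185325 − 308448 + 106920 = 13997007.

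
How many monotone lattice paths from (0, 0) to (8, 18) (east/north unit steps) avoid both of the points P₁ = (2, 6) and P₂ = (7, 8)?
Number of paths = 978166

Inclusion–exclusion. Total paths: C(26, 8) = 1562275. Through P₁: C(8, 2)·C(18, 6) = 519792. Through P₂: C(15, 7)·C(11, 1) = 70785. Since P₁ is strictly southwest of P₂, a monotone path through both must visit P₁ then P₂; paths through both = C(8, 2)·C(7, 5)·C(11, 1) = 6468. Avoid both = 1562275 − 519792 − 70785 + 6468 = 978166.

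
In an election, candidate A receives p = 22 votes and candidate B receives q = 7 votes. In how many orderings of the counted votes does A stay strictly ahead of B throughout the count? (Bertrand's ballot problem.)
Strict-lead orderings = 807300

Total orderings of the 29 votes with 22 for A: C(29, 22) = 1560780. By the Bertrand ballot formula (Cycle Lemma / reflection principle), the number of orderings in which A is strictly ahead of B throughout is (p − q)/(p + q) · C(p + q, p) = (22 − 7)/(22 + 7) · 1560780 = 807300.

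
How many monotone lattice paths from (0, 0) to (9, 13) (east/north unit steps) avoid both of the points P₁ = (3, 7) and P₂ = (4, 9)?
Number of paths = 341810

Inclusion–exclusion. Total paths: C(22, 9) = 497420. Through P₁: C(10, 3)·C(12, 6) = 110880. Through P₂: C(13, 4)·C(9, 5) = 90090. Since P₁ is strictly southwest of P₂, a monotone path through both must visit P₁ then P₂; paths through both = C(10, 3)·C(3, 1)·C(9, 5) = 45360. Avoid both = 497420 − 110880 − 90090 + 45360 = 341810.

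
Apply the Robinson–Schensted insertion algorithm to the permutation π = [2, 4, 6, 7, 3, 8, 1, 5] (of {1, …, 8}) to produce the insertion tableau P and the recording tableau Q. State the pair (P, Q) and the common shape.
P = [1, 3, 5, 7, 8] / [2, 6] / [4];  Q = [1, 2, 3, 4, 6] / [5, 8] / [7];  common shape = (5, 2, 1)

Row-insert the values π_1, π_2, … into P one at a time, bumping the leftmost entry strictly greater than the inserted value down to the next row. The recording tableau Q records, in position (i, j), the step at which that cell was added to P.
  Insert 2 (step 1): P = [2];  Q = [1]
  Insert 4 (step 2): P = [2, 4];  Q = [1, 2]
  Insert 6 (step 3): P = [2, 4, 6];  Q = [1, 2, 3]
  Insert 7 (step 4): P = [2, 4, 6, 7];  Q = [1, 2, 3, 4]
  Insert 3 (step 5): P = [2, 3, 6, 7] / [4];  Q = [1, 2, 3, 4] / [5]
  Insert 8 (step 6): P = [2, 3, 6, 7, 8] / [4];  Q = [1, 2, 3, 4, 6] / [5]
  Insert 1 (step 7): P = [1, 3, 6, 7, 8] / [2] / [4];  Q = [1, 2, 3, 4, 6] / [5] / [7]
  Insert 5 (step 8): P = [1, 3, 5, 7, 8] / [2, 6] / [4];  Q = [1, 2, 3, 4, 6] / [5, 8] / [7]
Final shape: (5, 2, 1).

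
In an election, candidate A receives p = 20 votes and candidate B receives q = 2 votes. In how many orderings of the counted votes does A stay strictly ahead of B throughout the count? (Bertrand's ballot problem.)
Strict-lead orderings = 189

Total orderings of the 22 votes with 20 for A: C(22, 20) = 231. By the Bertrand ballot formula (Cycle Lemma / reflection principle), the number of orderings in which A is strictly ahead of B throughout is (p − q)/(p + q) · C(p + q, p) = (20 − 2)/(20 + 2) · 231 = 189.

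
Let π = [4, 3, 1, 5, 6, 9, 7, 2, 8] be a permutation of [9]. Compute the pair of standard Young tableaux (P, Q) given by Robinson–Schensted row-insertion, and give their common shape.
P = [1, 2, 6, 7, 8] / [3, 5] / [4, 9];  Q = [1, 4, 5, 6, 9] / [2, 7] / [3, 8];  common shape = (5, 2, 2)

Row-insert the values π_1, π_2, … into P one at a time, bumping the leftmost entry strictly greater than the inserted value down to the next row. The recording tableau Q records, in position (i, j), the step at which that cell was added to P.
  Insert 4 (step 1): P = [4];  Q = [1]
  Insert 3 (step 2): P = [3] / [4];  Q = [1] / [2]
  Insert 1 (step 3): P = [1] / [3] / [4];  Q = [1] / [2] / [3]
  Insert 5 (step 4): P = [1, 5] / [3] / [4];  Q = [1, 4] / [2] / [3]
  Insert 6 (step 5): P = [1, 5, 6] / [3] / [4];  Q = [1, 4, 5] / [2] / [3]
  Insert 9 (step 6): P = [1, 5, 6, 9] / [3] / [4];  Q = [1, 4, 5, 6] / [2] / [3]
  Insert 7 (step 7): P = [1, 5, 6, 7] / [3, 9] / [4];  Q = [1, 4, 5, 6] / [2, 7] / [3]
  Insert 2 (step 8): P = [1, 2, 6, 7] / [3, 5] / [4, 9];  Q = [1, 4, 5, 6] / [2, 7] / [3, 8]
  Insert 8 (step 9): P = [1, 2, 6, 7, 8] / [3, 5] / [4, 9];  Q = [1, 4, 5, 6, 9] / [2, 7] / [3, 8]
Final shape: (5, 2, 2).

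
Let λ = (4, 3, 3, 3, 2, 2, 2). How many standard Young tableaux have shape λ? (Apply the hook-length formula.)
# SYT of shape (4, 3, 3, 3, 2, 2, 2) = 4434144

Hook-length formula: f^λ = n! / Π hook(c), product over all cells c of the Young diagram. For λ = (4, 3, 3, 3, 2, 2, 2), n = 19 boxes. Hook lengths by row (left-to-right, top-to-bottom): [10, 9, 5, 1]; [8, 7, 3]; [7, 6, 2]; [6, 5, 1]; [4, 3]; [3, 2]; [2, 1]. Product of hooks = 27433728000. So f^λ = 19! / 27433728000 = 121645100408832000 / 27433728000 = 4434144.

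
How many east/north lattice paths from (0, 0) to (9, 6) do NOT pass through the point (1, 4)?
Number of paths = 4780

Total paths from (0, 0) to (9, 6): C(15, 9) = 5005. Paths through (1, 4): (paths (0, 0) → (1, 4)) × (paths (1, 4) → (9, 6)) = C(5, 1) · C(10, 8) = 5 · 45 = 225. Avoidance count = 5005 − 225 = 4780.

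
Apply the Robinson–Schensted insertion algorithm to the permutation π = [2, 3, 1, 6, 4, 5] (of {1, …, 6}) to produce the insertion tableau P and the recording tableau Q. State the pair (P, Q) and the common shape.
P = [1, 3, 4, 5] / [2, 6];  Q = [1, 2, 4, 6] / [3, 5];  common shape = (4, 2)

Row-insert the values π_1, π_2, … into P one at a time, bumping the leftmost entry strictly greater than the inserted value down to the next row. The recording tableau Q records, in position (i, j), the step at which that cell was added to P.
  Insert 2 (step 1): P = [2];  Q = [1]
  Insert 3 (step 2): P = [2, 3];  Q = [1, 2]
  Insert 1 (step 3): P = [1, 3] / [2];  Q = [1, 2] / [3]
  Insert 6 (step 4): P = [1, 3, 6] / [2];  Q = [1, 2, 4] / [3]
  Insert 4 (step 5): P = [1, 3, 4] / [2, 6];  Q = [1, 2, 4] / [3, 5]
  Insert 5 (step 6): P = [1, 3, 4, 5] / [2, 6];  Q = [1, 2, 4, 6] / [3, 5]
Final shape: (4, 2).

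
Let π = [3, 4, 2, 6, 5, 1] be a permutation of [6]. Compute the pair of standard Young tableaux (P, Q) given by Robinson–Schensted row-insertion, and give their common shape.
P = [1, 4, 5] / [2, 6] / [3];  Q = [1, 2, 4] / [3, 5] / [6];  common shape = (3, 2, 1)

Row-insert the values π_1, π_2, … into P one at a time, bumping the leftmost entry strictly greater than the inserted value down to the next row. The recording tableau Q records, in position (i, j), the step at which that cell was added to P.
  Insert 3 (step 1): P = [3];  Q = [1]
  Insert 4 (step 2): P = [3, 4];  Q = [1, 2]
  Insert 2 (step 3): P = [2, 4] / [3];  Q = [1, 2] / [3]
  Insert 6 (step 4): P = [2, 4, 6] / [3];  Q = [1, 2, 4] / [3]
  Insert 5 (step 5): P = [2, 4, 5] / [3, 6];  Q = [1, 2, 4] / [3, 5]
  Insert 1 (step 6): P = [1, 4, 5] / [2, 6] / [3];  Q = [1, 2, 4] / [3, 5] / [6]
Final shape: (3, 2, 1).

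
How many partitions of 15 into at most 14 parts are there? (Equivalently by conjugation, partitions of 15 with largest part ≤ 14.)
p(15, parts ≤ 14) = 175

Partitions of 15 with all parts ≤ 14: 14+1, 13+2, 13+1+1, 12+3, 12+2+1, 12+1+1+1, 11+4, 11+3+1, 11+2+2, 11+2+1+1, 11+1+1+1+1, 10+5, 10+4+1, 10+3+2, 10+3+1+1, 10+2+2+1, 10+2+1+1+1, 10+1+1+1+1+1, 9+6, 9+5+1, 9+4+2, 9+4+1+1, 9+3+3, 9+3+2+1, 9+3+1+1+1, 9+2+2+2, 9+2+2+1+1, 9+2+1+1+1+1, 9+1+1+1+1+1+1, 8+7, … (175 total). Count = 175.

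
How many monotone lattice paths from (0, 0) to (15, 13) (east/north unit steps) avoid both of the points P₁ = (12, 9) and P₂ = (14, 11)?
Number of paths = 19073150

Inclusion–exclusion. Total paths: C(28, 15) = 37442160. Through P₁: C(21, 12)·C(7, 3) = 10287550. Through P₂: C(25, 14)·C(3, 1) = 13372200. Since P₁ is strictly southwest of P₂, a monotone path through both must visit P₁ then P₂; paths through both = C(21, 12)·C(4, 2)·C(3, 1) = 5290740. Avoid both = 37442160 − 10287550 − 13372200 + 5290740 = 19073150.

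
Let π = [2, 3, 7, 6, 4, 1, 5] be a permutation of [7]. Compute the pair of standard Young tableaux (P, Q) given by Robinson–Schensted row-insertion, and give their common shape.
P = [1, 3, 4, 5] / [2] / [6] / [7];  Q = [1, 2, 3, 7] / [4] / [5] / [6];  common shape = (4, 1, 1, 1)

Row-insert the values π_1, π_2, … into P one at a time, bumping the leftmost entry strictly greater than the inserted value down to the next row. The recording tableau Q records, in position (i, j), the step at which that cell was added to P.
  Insert 2 (step 1): P = [2];  Q = [1]
  Insert 3 (step 2): P = [2, 3];  Q = [1, 2]
  Insert 7 (step 3): P = [2, 3, 7];  Q = [1, 2, 3]
  Insert 6 (step 4): P = [2, 3, 6] / [7];  Q = [1, 2, 3] / [4]
  Insert 4 (step 5): P = [2, 3, 4] / [6] / [7];  Q = [1, 2, 3] / [4] / [5]
  Insert 1 (step 6): P = [1, 3, 4] / [2] / [6] / [7];  Q = [1, 2, 3] / [4] / [5] / [6]
  Insert 5 (step 7): P = [1, 3, 4, 5] / [2] / [6] / [7];  Q = [1, 2, 3, 7] / [4] / [5] / [6]
Final shape: (4, 1, 1, 1).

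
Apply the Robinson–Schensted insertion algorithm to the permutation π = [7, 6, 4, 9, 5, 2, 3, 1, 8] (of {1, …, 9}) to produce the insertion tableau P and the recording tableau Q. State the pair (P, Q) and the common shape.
P = [1, 3, 8] / [2, 5] / [4, 9] / [6] / [7];  Q = [1, 4, 9] / [2, 5] / [3, 7] / [6] / [8];  common shape = (3, 2, 2, 1, 1)

Row-insert the values π_1, π_2, … into P one at a time, bumping the leftmost entry strictly greater than the inserted value down to the next row. The recording tableau Q records, in position (i, j), the step at which that cell was added to P.
  Insert 7 (step 1): P = [7];  Q = [1]
  Insert 6 (step 2): P = [6] / [7];  Q = [1] / [2]
  Insert 4 (step 3): P = [4] / [6] / [7];  Q = [1] / [2] / [3]
  Insert 9 (step 4): P = [4, 9] / [6] / [7];  Q = [1, 4] / [2] / [3]
  Insert 5 (step 5): P = [4, 5] / [6, 9] / [7];  Q = [1, 4] / [2, 5] / [3]
  Insert 2 (step 6): P = [2, 5] / [4, 9] / [6] / [7];  Q = [1, 4] / [2, 5] / [3] / [6]
  Insert 3 (step 7): P = [2, 3] / [4, 5] / [6, 9] / [7];  Q = [1, 4] / [2, 5] / [3, 7] / [6]
  Insert 1 (step 8): P = [1, 3] / [2, 5] / [4, 9] / [6] / [7];  Q = [1, 4] / [2, 5] / [3, 7] / [6] / [8]
  Insert 8 (step 9): P = [1, 3, 8] / [2, 5] / [4, 9] / [6] / [7];  Q = [1, 4, 9] / [2, 5] / [3, 7] / [6] / [8]
Final shape: (3, 2, 2, 1, 1).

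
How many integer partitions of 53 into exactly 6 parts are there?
p(53, 6 parts) = 7104

Partitions of n into exactly k parts are in bijection with partitions of n − k into at most k parts (subtract 1 from each part). So p(53, exactly 6) = p(47, parts ≤ 6). Computing via the recurrence p(m, j) = p(m, j−1) + p(m−j, j) gives 7104.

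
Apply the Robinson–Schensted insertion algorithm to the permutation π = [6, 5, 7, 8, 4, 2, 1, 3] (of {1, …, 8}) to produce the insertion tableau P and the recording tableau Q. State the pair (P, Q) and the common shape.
P = [1, 3, 8] / [2, 7] / [4] / [5] / [6];  Q = [1, 3, 4] / [2, 8] / [5] / [6] / [7];  common shape = (3, 2, 1, 1, 1)

Row-insert the values π_1, π_2, … into P one at a time, bumping the leftmost entry strictly greater than the inserted value down to the next row. The recording tableau Q records, in position (i, j), the step at which that cell was added to P.
  Insert 6 (step 1): P = [6];  Q = [1]
  Insert 5 (step 2): P = [5] / [6];  Q = [1] / [2]
  Insert 7 (step 3): P = [5, 7] / [6];  Q = [1, 3] / [2]
  Insert 8 (step 4): P = [5, 7, 8] / [6];  Q = [1, 3, 4] / [2]
  Insert 4 (step 5): P = [4, 7, 8] / [5] / [6];  Q = [1, 3, 4] / [2] / [5]
  Insert 2 (step 6): P = [2, 7, 8] / [4] / [5] / [6];  Q = [1, 3, 4] / [2] / [5] / [6]
  Insert 1 (step 7): P = [1, 7, 8] / [2] / [4] / [5] / [6];  Q = [1, 3, 4] / [2] / [5] / [6] / [7]
  Insert 3 (step 8): P = [1, 3, 8] / [2, 7] / [4] / [5] / [6];  Q = [1, 3, 4] / [2, 8] / [5] / [6] / [7]
Final shape: (3, 2, 1, 1, 1).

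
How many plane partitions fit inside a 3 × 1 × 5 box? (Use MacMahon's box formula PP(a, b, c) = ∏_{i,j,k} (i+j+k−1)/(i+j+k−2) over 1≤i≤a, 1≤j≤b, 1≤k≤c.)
PP(3, 1, 5) = 56

Evaluate the triple product over i = 1..3, j = 1..1, k = 1..5. The factors are (2/1) · (3/2) · (4/3) · (5/4) · (6/5) · (3/2) · (4/3) · (5/4) · … (15 factors total). The numerators and denominators telescope so the product is an integer; carrying out the multiplication exactly gives PP(3, 1, 5) = 56.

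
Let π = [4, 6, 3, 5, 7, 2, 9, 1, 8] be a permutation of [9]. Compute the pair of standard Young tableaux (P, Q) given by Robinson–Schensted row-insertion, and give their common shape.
P = [1, 5, 7, 8] / [2, 6, 9] / [3] / [4];  Q = [1, 2, 5, 7] / [3, 4, 9] / [6] / [8];  common shape = (4, 3, 1, 1)

Row-insert the values π_1, π_2, … into P one at a time, bumping the leftmost entry strictly greater than the inserted value down to the next row. The recording tableau Q records, in position (i, j), the step at which that cell was added to P.
  Insert 4 (step 1): P = [4];  Q = [1]
  Insert 6 (step 2): P = [4, 6];  Q = [1, 2]
  Insert 3 (step 3): P = [3, 6] / [4];  Q = [1, 2] / [3]
  Insert 5 (step 4): P = [3, 5] / [4, 6];  Q = [1, 2] / [3, 4]
  Insert 7 (step 5): P = [3, 5, 7] / [4, 6];  Q = [1, 2, 5] / [3, 4]
  Insert 2 (step 6): P = [2, 5, 7] / [3, 6] / [4];  Q = [1, 2, 5] / [3, 4] / [6]
  Insert 9 (step 7): P = [2, 5, 7, 9] / [3, 6] / [4];  Q = [1, 2, 5, 7] / [3, 4] / [6]
  Insert 1 (step 8): P = [1, 5, 7, 9] / [2, 6] / [3] / [4];  Q = [1, 2, 5, 7] / [3, 4] / [6] / [8]
  Insert 8 (step 9): P = [1, 5, 7, 8] / [2, 6, 9] / [3] / [4];  Q = [1, 2, 5, 7] / [3, 4, 9] / [6] / [8]
Final shape: (4, 3, 1, 1).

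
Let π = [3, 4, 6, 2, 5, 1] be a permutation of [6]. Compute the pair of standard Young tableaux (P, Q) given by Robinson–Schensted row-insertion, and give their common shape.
P = [1, 4, 5] / [2, 6] / [3];  Q = [1, 2, 3] / [4, 5] / [6];  common shape = (3, 2, 1)

Row-insert the values π_1, π_2, … into P one at a time, bumping the leftmost entry strictly greater than the inserted value down to the next row. The recording tableau Q records, in position (i, j), the step at which that cell was added to P.
  Insert 3 (step 1): P = [3];  Q = [1]
  Insert 4 (step 2): P = [3, 4];  Q = [1, 2]
  Insert 6 (step 3): P = [3, 4, 6];  Q = [1, 2, 3]
  Insert 2 (step 4): P = [2, 4, 6] / [3];  Q = [1, 2, 3] / [4]
  Insert 5 (step 5): P = [2, 4, 5] / [3, 6];  Q = [1, 2, 3] / [4, 5]
  Insert 1 (step 6): P = [1, 4, 5] / [2, 6] / [3];  Q = [1, 2, 3] / [4, 5] / [6]
Final shape: (3, 2, 1).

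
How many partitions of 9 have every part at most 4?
p(9, parts ≤ 4) = 18

Partitions of 9 with all parts ≤ 4: 4+4+1, 4+3+2, 4+3+1+1, 4+2+2+1, 4+2+1+1+1, 4+1+1+1+1+1, 3+3+3, 3+3+2+1, 3+3+1+1+1, 3+2+2+2, 3+2+2+1+1, 3+2+1+1+1+1, 3+1+1+1+1+1+1, 2+2+2+2+1, 2+2+2+1+1+1, 2+2+1+1+1+1+1, 2+1+1+1+1+1+1+1, 1+1+1+1+1+1+1+1+1. Count = 18.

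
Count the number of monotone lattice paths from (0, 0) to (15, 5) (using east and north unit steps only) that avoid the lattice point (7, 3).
Number of paths = 10104

Total paths from (0, 0) to (15, 5): C(20, 15) = 15504. Paths through (7, 3): (paths (0, 0) → (7, 3)) × (paths (7, 3) → (15, 5)) = C(10, 7) · C(10, 8) = 120 · 45 = 5400. Avoidance count = 15504 − 5400 = 10104.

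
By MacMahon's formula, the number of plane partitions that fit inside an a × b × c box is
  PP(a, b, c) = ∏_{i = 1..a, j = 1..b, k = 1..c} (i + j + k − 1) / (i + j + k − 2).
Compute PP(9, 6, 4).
PP(9, 6, 4) = 559299781040

Evaluate the triple product over i = 1..9, j = 1..6, k = 1..4. The factors are (2/1) · (3/2) · (4/3) · (5/4) · (3/2) · (4/3) · (5/4) · (6/5) · … (216 factors total). The numerators and denominators telescope so the product is an integer; carrying out the multiplication exactly gives PP(9, 6, 4) = 559299781040.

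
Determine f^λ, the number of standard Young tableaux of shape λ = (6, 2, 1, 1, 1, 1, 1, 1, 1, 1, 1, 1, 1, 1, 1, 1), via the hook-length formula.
# SYT of shape (6, 2, 1, 1, 1, 1, 1, 1, 1, 1, 1, 1, 1, 1, 1, 1) = 266475

Hook-length formula: f^λ = n! / Π hook(c), product over all cells c of the Young diagram. For λ = (6, 2, 1, 1, 1, 1, 1, 1, 1, 1, 1, 1, 1, 1, 1, 1), n = 22 boxes. Hook lengths by row (left-to-right, top-to-bottom): [21, 6, 4, 3, 2, 1]; [16, 1]; [14]; [13]; [12]; [11]; [10]; [9]; [8]; [7]; [6]; [5]; [4]; [3]; [2]; [1]. Product of hooks = 4218034441420800. So f^λ = 22! / 4218034441420800 = 1124000727777607680000 / 4218034441420800 = 266475.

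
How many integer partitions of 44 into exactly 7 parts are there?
p(44, 7 parts) = 4526

Partitions of n into exactly k parts are in bijection with partitions of n − k into at most k parts (subtract 1 from each part). So p(44, exactly 7) = p(37, parts ≤ 7). Computing via the recurrence p(m, j) = p(m, j−1) + p(m−j, j) gives 4526.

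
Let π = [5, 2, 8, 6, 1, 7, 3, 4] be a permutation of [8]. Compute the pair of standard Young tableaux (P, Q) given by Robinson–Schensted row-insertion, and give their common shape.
P = [1, 3, 4] / [2, 6, 7] / [5, 8];  Q = [1, 3, 6] / [2, 4, 8] / [5, 7];  common shape = (3, 3, 2)

Row-insert the values π_1, π_2, … into P one at a time, bumping the leftmost entry strictly greater than the inserted value down to the next row. The recording tableau Q records, in position (i, j), the step at which that cell was added to P.
  Insert 5 (step 1): P = [5];  Q = [1]
  Insert 2 (step 2): P = [2] / [5];  Q = [1] / [2]
  Insert 8 (step 3): P = [2, 8] / [5];  Q = [1, 3] / [2]
  Insert 6 (step 4): P = [2, 6] / [5, 8];  Q = [1, 3] / [2, 4]
  Insert 1 (step 5): P = [1, 6] / [2, 8] / [5];  Q = [1, 3] / [2, 4] / [5]
  Insert 7 (step 6): P = [1, 6, 7] / [2, 8] / [5];  Q = [1, 3, 6] / [2, 4] / [5]
  Insert 3 (step 7): P = [1, 3, 7] / [2, 6] / [5, 8];  Q = [1, 3, 6] / [2, 4] / [5, 7]
  Insert 4 (step 8): P = [1, 3, 4] / [2, 6, 7] / [5, 8];  Q = [1, 3, 6] / [2, 4, 8] / [5, 7]
Final shape: (3, 3, 2).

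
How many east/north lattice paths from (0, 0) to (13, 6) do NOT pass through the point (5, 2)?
Number of paths = 16737

Total paths from (0, 0) to (13, 6): C(19, 13) = 27132. Paths through (5, 2): (paths (0, 0) → (5, 2)) × (paths (5, 2) → (13, 6)) = C(7, 5) · C(12, 8) = 21 · 495 = 10395. Avoidance count = 27132 − 10395 = 16737.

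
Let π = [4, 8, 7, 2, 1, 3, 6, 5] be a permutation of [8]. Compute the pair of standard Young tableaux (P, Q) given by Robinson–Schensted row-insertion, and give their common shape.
P = [1, 3, 5] / [2, 6] / [4, 7] / [8];  Q = [1, 2, 7] / [3, 6] / [4, 8] / [5];  common shape = (3, 2, 2, 1)

Row-insert the values π_1, π_2, … into P one at a time, bumping the leftmost entry strictly greater than the inserted value down to the next row. The recording tableau Q records, in position (i, j), the step at which that cell was added to P.
  Insert 4 (step 1): P = [4];  Q = [1]
  Insert 8 (step 2): P = [4, 8];  Q = [1, 2]
  Insert 7 (step 3): P = [4, 7] / [8];  Q = [1, 2] / [3]
  Insert 2 (step 4): P = [2, 7] / [4] / [8];  Q = [1, 2] / [3] / [4]
  Insert 1 (step 5): P = [1, 7] / [2] / [4] / [8];  Q = [1, 2] / [3] / [4] / [5]
  Insert 3 (step 6): P = [1, 3] / [2, 7] / [4] / [8];  Q = [1, 2] / [3, 6] / [4] / [5]
  Insert 6 (step 7): P = [1, 3, 6] / [2, 7] / [4] / [8];  Q = [1, 2, 7] / [3, 6] / [4] / [5]
  Insert 5 (step 8): P = [1, 3, 5] / [2, 6] / [4, 7] / [8];  Q = [1, 2, 7] / [3, 6] / [4, 8] / [5]
Final shape: (3, 2, 2, 1).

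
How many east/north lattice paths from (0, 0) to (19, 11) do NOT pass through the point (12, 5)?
Number of paths = 44008692

Total paths from (0, 0) to (19, 11): C(30, 19) = 54627300. Paths through (12, 5): (paths (0, 0) → (12, 5)) × (paths (12, 5) → (19, 11)) = C(17, 12) · C(13, 7) = 6188 · 1716 = 10618608. Avoidance count = 54627300 − 10618608 = 44008692.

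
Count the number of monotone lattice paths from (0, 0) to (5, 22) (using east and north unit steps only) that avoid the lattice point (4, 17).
Number of paths = 44820

Total paths from (0, 0) to (5, 22): C(27, 5) = 80730. Paths through (4, 17): (paths (0, 0) → (4, 17)) × (paths (4, 17) → (5, 22)) = C(21, 4) · C(6, 1) = 5985 · 6 = 35910. Avoidance count = 80730 − 35910 = 44820.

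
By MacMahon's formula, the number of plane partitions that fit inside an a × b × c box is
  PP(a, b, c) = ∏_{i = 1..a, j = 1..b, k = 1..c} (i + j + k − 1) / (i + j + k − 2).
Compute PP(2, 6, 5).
PP(2, 6, 5) = 60984

Evaluate the triple product over i = 1..2, j = 1..6, k = 1..5. The factors are (2/1) · (3/2) · (4/3) · (5/4) · (6/5) · (3/2) · (4/3) · (5/4) · … (60 factors total). The numerators and denominators telescope so the product is an integer; carrying out the multiplication exactly gives PP(2, 6, 5) = 60984.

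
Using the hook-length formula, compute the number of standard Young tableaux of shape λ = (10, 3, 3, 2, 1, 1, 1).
# SYT of shape (10, 3, 3, 2, 1, 1, 1) = 130945815

Hook-length formula: f^λ = n! / Π hook(c), product over all cells c of the Young diagram. For λ = (10, 3, 3, 2, 1, 1, 1), n = 21 boxes. Hook lengths by row (left-to-right, top-to-bottom): [16, 12, 10, 7, 6, 5, 4, 3, 2, 1]; [8, 4, 2]; [7, 3, 1]; [5, 1]; [3]; [2]; [1]. Product of hooks = 390168576000. So f^λ = 21! / 390168576000 = 51090942171709440000 / 390168576000 = 130945815.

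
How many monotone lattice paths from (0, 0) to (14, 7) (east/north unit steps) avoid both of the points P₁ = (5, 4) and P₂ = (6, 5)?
Number of paths = 79110

Inclusion–exclusion. Total paths: C(21, 14) = 116280. Through P₁: C(9, 5)·C(12, 9) = 27720. Through P₂: C(11, 6)·C(10, 8) = 20790. Since P₁ is strictly southwest of P₂, a monotone path through both must visit P₁ then P₂; paths through both = C(9, 5)·C(2, 1)·C(10, 8) = 11340. Avoid both = 116280 − 27720 − 20790 + 11340 = 79110.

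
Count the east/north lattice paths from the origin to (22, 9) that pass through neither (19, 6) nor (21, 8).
Number of paths = 10158985

Inclusion–exclusion. Total paths: C(31, 22) = 20160075. Through P₁: C(25, 19)·C(6, 3) = 3542000. Through P₂: C(29, 21)·C(2, 1) = 8584290. Since P₁ is strictly southwest of P₂, a monotone path through both must visit P₁ then P₂; paths through both = C(25, 19)·C(4, 2)·C(2, 1) = 2125200. Avoid both = 20160075 − 3542000 − 8584290 + 2125200 = 10158985.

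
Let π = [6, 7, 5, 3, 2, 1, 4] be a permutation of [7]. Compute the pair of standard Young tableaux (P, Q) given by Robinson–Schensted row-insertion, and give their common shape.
P = [1, 4] / [2, 7] / [3] / [5] / [6];  Q = [1, 2] / [3, 7] / [4] / [5] / [6];  common shape = (2, 2, 1, 1, 1)

Row-insert the values π_1, π_2, … into P one at a time, bumping the leftmost entry strictly greater than the inserted value down to the next row. The recording tableau Q records, in position (i, j), the step at which that cell was added to P.
  Insert 6 (step 1): P = [6];  Q = [1]
  Insert 7 (step 2): P = [6, 7];  Q = [1, 2]
  Insert 5 (step 3): P = [5, 7] / [6];  Q = [1, 2] / [3]
  Insert 3 (step 4): P = [3, 7] / [5] / [6];  Q = [1, 2] / [3] / [4]
  Insert 2 (step 5): P = [2, 7] / [3] / [5] / [6];  Q = [1, 2] / [3] / [4] / [5]
  Insert 1 (step 6): P = [1, 7] / [2] / [3] / [5] / [6];  Q = [1, 2] / [3] / [4] / [5] / [6]
  Insert 4 (step 7): P = [1, 4] / [2, 7] / [3] / [5] / [6];  Q = [1, 2] / [3, 7] / [4] / [5] / [6]
Final shape: (2, 2, 1, 1, 1).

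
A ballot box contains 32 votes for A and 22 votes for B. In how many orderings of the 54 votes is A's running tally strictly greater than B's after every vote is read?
Strict-lead orderings = 144539291740025

Total orderings of the 54 votes with 32 for A: C(54, 32) = 780512175396135. By the Bertrand ballot formula (Cycle Lemma / reflection principle), the number of orderings in which A is strictly ahead of B throughout is (p − q)/(p + q) · C(p + q, p) = (32 − 22)/(32 + 22) · 780512175396135 = 144539291740025.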